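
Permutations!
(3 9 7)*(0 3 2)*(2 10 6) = (0 3 9 7 10 6 2) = [3, 1, 0, 9, 4, 5, 2, 10, 8, 7, 6]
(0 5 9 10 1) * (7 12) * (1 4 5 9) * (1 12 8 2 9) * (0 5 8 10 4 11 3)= (0 1 5 12 7 10 11 3)(2 9 4 8)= [1, 5, 9, 0, 8, 12, 6, 10, 2, 4, 11, 3, 7]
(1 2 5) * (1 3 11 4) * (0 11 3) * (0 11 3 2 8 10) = [3, 8, 5, 2, 1, 11, 6, 7, 10, 9, 0, 4] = (0 3 2 5 11 4 1 8 10)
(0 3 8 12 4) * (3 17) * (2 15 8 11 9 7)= (0 17 3 11 9 7 2 15 8 12 4)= [17, 1, 15, 11, 0, 5, 6, 2, 12, 7, 10, 9, 4, 13, 14, 8, 16, 3]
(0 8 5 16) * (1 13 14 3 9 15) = (0 8 5 16)(1 13 14 3 9 15) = [8, 13, 2, 9, 4, 16, 6, 7, 5, 15, 10, 11, 12, 14, 3, 1, 0]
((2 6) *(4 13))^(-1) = (2 6)(4 13)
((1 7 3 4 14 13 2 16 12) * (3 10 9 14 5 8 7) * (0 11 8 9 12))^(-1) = ((0 11 8 7 10 12 1 3 4 5 9 14 13 2 16))^(-1) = (0 16 2 13 14 9 5 4 3 1 12 10 7 8 11)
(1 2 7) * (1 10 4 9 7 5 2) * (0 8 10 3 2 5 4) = (0 8 10)(2 4 9 7 3) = [8, 1, 4, 2, 9, 5, 6, 3, 10, 7, 0]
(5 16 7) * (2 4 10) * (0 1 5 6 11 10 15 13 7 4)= (0 1 5 16 4 15 13 7 6 11 10 2)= [1, 5, 0, 3, 15, 16, 11, 6, 8, 9, 2, 10, 12, 7, 14, 13, 4]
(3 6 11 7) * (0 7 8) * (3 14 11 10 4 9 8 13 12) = (0 7 14 11 13 12 3 6 10 4 9 8) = [7, 1, 2, 6, 9, 5, 10, 14, 0, 8, 4, 13, 3, 12, 11]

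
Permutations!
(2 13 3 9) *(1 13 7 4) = (1 13 3 9 2 7 4) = [0, 13, 7, 9, 1, 5, 6, 4, 8, 2, 10, 11, 12, 3]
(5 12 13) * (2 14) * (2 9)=(2 14 9)(5 12 13)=[0, 1, 14, 3, 4, 12, 6, 7, 8, 2, 10, 11, 13, 5, 9]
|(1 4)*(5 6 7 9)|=4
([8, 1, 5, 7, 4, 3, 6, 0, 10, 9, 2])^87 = (0 2 7 10 3 8 5)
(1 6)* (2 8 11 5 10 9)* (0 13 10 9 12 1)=[13, 6, 8, 3, 4, 9, 0, 7, 11, 2, 12, 5, 1, 10]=(0 13 10 12 1 6)(2 8 11 5 9)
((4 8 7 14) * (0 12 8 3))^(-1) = (0 3 4 14 7 8 12)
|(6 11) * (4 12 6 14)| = 5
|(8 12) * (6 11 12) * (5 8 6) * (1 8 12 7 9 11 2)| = 6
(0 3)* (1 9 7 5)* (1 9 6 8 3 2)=(0 2 1 6 8 3)(5 9 7)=[2, 6, 1, 0, 4, 9, 8, 5, 3, 7]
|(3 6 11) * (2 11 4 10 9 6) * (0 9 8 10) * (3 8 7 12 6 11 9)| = |(0 3 2 9 11 8 10 7 12 6 4)| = 11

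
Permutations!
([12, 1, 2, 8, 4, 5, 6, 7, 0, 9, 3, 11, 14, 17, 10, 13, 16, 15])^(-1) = [8, 1, 2, 10, 4, 5, 6, 7, 3, 9, 14, 11, 0, 15, 12, 17, 16, 13]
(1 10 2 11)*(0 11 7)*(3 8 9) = [11, 10, 7, 8, 4, 5, 6, 0, 9, 3, 2, 1] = (0 11 1 10 2 7)(3 8 9)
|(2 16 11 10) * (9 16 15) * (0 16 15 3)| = 6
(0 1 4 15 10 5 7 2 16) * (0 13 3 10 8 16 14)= (0 1 4 15 8 16 13 3 10 5 7 2 14)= [1, 4, 14, 10, 15, 7, 6, 2, 16, 9, 5, 11, 12, 3, 0, 8, 13]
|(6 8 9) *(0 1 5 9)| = |(0 1 5 9 6 8)| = 6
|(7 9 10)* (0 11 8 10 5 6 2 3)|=10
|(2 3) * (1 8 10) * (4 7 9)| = 6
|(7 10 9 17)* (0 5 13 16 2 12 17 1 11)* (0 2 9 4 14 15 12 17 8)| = 16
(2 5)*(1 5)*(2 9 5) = (1 2)(5 9) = [0, 2, 1, 3, 4, 9, 6, 7, 8, 5]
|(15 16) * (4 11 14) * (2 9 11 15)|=7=|(2 9 11 14 4 15 16)|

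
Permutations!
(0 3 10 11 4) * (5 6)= (0 3 10 11 4)(5 6)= [3, 1, 2, 10, 0, 6, 5, 7, 8, 9, 11, 4]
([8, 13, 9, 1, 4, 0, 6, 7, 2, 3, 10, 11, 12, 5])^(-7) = [8, 13, 9, 1, 4, 0, 6, 7, 2, 3, 10, 11, 12, 5]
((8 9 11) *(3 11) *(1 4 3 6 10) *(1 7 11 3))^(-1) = (1 4)(6 9 8 11 7 10)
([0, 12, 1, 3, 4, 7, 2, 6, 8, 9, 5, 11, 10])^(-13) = (1 12 10 5 7 6 2)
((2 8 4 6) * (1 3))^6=((1 3)(2 8 4 6))^6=(2 4)(6 8)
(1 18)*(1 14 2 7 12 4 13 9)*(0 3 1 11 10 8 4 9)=(0 3 1 18 14 2 7 12 9 11 10 8 4 13)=[3, 18, 7, 1, 13, 5, 6, 12, 4, 11, 8, 10, 9, 0, 2, 15, 16, 17, 14]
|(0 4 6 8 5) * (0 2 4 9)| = 10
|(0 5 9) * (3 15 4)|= 3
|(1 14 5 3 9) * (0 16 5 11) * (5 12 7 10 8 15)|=|(0 16 12 7 10 8 15 5 3 9 1 14 11)|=13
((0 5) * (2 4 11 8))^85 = ((0 5)(2 4 11 8))^85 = (0 5)(2 4 11 8)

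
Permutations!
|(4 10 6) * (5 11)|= |(4 10 6)(5 11)|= 6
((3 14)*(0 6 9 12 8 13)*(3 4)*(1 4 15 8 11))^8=((0 6 9 12 11 1 4 3 14 15 8 13))^8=(0 14 11)(1 6 15)(3 12 13)(4 9 8)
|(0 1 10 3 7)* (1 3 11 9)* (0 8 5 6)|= |(0 3 7 8 5 6)(1 10 11 9)|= 12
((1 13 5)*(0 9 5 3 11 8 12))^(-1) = (0 12 8 11 3 13 1 5 9)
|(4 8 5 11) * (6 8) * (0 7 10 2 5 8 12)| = |(0 7 10 2 5 11 4 6 12)| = 9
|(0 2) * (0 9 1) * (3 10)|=|(0 2 9 1)(3 10)|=4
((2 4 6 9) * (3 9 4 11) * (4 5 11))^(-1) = ((2 4 6 5 11 3 9))^(-1) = (2 9 3 11 5 6 4)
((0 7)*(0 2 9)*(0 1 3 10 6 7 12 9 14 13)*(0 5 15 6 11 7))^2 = (0 9 3 11 2 13 15)(1 10 7 14 5 6 12)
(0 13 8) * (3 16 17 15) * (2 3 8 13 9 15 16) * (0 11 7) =(0 9 15 8 11 7)(2 3)(16 17) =[9, 1, 3, 2, 4, 5, 6, 0, 11, 15, 10, 7, 12, 13, 14, 8, 17, 16]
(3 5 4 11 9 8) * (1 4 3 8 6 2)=(1 4 11 9 6 2)(3 5)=[0, 4, 1, 5, 11, 3, 2, 7, 8, 6, 10, 9]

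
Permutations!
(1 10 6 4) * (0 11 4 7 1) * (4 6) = [11, 10, 2, 3, 0, 5, 7, 1, 8, 9, 4, 6] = (0 11 6 7 1 10 4)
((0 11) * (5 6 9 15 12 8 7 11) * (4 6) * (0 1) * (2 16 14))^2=(0 4 9 12 7 1 5 6 15 8 11)(2 14 16)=((0 5 4 6 9 15 12 8 7 11 1)(2 16 14))^2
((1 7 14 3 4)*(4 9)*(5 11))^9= (1 3)(4 14)(5 11)(7 9)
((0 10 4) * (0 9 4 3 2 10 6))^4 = ((0 6)(2 10 3)(4 9))^4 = (2 10 3)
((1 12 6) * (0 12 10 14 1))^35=((0 12 6)(1 10 14))^35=(0 6 12)(1 14 10)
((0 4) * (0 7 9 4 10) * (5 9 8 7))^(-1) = ((0 10)(4 5 9)(7 8))^(-1) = (0 10)(4 9 5)(7 8)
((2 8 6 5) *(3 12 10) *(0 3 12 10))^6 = ((0 3 10 12)(2 8 6 5))^6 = (0 10)(2 6)(3 12)(5 8)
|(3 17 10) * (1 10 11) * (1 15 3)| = 4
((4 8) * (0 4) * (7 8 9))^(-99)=(0 4 9 7 8)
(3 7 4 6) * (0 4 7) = [4, 1, 2, 0, 6, 5, 3, 7] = (7)(0 4 6 3)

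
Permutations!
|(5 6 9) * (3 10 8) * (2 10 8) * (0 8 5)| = 6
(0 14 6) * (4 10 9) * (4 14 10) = (0 10 9 14 6) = [10, 1, 2, 3, 4, 5, 0, 7, 8, 14, 9, 11, 12, 13, 6]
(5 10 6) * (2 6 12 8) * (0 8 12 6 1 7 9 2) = [8, 7, 1, 3, 4, 10, 5, 9, 0, 2, 6, 11, 12] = (12)(0 8)(1 7 9 2)(5 10 6)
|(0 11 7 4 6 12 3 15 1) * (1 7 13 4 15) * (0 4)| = |(0 11 13)(1 4 6 12 3)(7 15)| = 30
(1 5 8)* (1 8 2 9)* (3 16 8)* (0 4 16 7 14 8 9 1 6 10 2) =(0 4 16 9 6 10 2 1 5)(3 7 14 8) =[4, 5, 1, 7, 16, 0, 10, 14, 3, 6, 2, 11, 12, 13, 8, 15, 9]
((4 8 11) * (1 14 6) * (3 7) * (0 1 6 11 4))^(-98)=((0 1 14 11)(3 7)(4 8))^(-98)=(0 14)(1 11)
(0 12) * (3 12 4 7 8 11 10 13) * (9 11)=(0 4 7 8 9 11 10 13 3 12)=[4, 1, 2, 12, 7, 5, 6, 8, 9, 11, 13, 10, 0, 3]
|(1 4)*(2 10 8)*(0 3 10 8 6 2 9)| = 14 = |(0 3 10 6 2 8 9)(1 4)|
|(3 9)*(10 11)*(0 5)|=|(0 5)(3 9)(10 11)|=2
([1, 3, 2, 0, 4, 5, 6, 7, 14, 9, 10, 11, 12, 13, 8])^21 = [0, 1, 2, 3, 4, 5, 6, 7, 14, 9, 10, 11, 12, 13, 8]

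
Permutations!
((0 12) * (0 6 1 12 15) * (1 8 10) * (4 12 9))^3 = ((0 15)(1 9 4 12 6 8 10))^3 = (0 15)(1 12 10 4 8 9 6)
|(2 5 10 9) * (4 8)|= |(2 5 10 9)(4 8)|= 4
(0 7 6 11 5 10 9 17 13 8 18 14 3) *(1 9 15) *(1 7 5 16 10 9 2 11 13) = [5, 2, 11, 0, 4, 9, 13, 6, 18, 17, 15, 16, 12, 8, 3, 7, 10, 1, 14] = (0 5 9 17 1 2 11 16 10 15 7 6 13 8 18 14 3)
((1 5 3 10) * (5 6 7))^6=((1 6 7 5 3 10))^6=(10)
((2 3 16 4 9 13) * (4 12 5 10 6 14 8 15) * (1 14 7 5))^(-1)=(1 12 16 3 2 13 9 4 15 8 14)(5 7 6 10)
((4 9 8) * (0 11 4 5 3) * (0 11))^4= (3 8 4)(5 9 11)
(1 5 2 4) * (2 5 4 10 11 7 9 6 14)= (1 4)(2 10 11 7 9 6 14)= [0, 4, 10, 3, 1, 5, 14, 9, 8, 6, 11, 7, 12, 13, 2]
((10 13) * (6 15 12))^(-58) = ((6 15 12)(10 13))^(-58) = (6 12 15)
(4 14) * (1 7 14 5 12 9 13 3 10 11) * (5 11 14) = (1 7 5 12 9 13 3 10 14 4 11) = [0, 7, 2, 10, 11, 12, 6, 5, 8, 13, 14, 1, 9, 3, 4]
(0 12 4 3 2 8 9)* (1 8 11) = (0 12 4 3 2 11 1 8 9) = [12, 8, 11, 2, 3, 5, 6, 7, 9, 0, 10, 1, 4]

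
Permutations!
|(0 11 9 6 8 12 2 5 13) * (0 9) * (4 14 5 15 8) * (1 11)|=|(0 1 11)(2 15 8 12)(4 14 5 13 9 6)|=12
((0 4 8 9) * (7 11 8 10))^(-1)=(0 9 8 11 7 10 4)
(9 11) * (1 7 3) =(1 7 3)(9 11) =[0, 7, 2, 1, 4, 5, 6, 3, 8, 11, 10, 9]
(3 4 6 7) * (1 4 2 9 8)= (1 4 6 7 3 2 9 8)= [0, 4, 9, 2, 6, 5, 7, 3, 1, 8]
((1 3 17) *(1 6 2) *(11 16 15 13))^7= ((1 3 17 6 2)(11 16 15 13))^7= (1 17 2 3 6)(11 13 15 16)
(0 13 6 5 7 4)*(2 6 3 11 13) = (0 2 6 5 7 4)(3 11 13) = [2, 1, 6, 11, 0, 7, 5, 4, 8, 9, 10, 13, 12, 3]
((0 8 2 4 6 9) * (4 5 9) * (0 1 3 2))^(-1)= ((0 8)(1 3 2 5 9)(4 6))^(-1)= (0 8)(1 9 5 2 3)(4 6)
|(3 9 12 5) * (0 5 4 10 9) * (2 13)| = |(0 5 3)(2 13)(4 10 9 12)| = 12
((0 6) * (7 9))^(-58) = (9)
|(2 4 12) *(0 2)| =4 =|(0 2 4 12)|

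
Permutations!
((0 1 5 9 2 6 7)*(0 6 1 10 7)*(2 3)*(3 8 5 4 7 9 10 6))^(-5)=(0 6)(5 8 9 10)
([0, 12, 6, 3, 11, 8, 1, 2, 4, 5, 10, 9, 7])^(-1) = (1 6 2 7 12)(4 8 5 9 11)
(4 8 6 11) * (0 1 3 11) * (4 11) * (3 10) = (11)(0 1 10 3 4 8 6) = [1, 10, 2, 4, 8, 5, 0, 7, 6, 9, 3, 11]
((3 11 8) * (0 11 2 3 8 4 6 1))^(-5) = ((0 11 4 6 1)(2 3))^(-5) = (11)(2 3)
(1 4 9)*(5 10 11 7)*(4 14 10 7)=[0, 14, 2, 3, 9, 7, 6, 5, 8, 1, 11, 4, 12, 13, 10]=(1 14 10 11 4 9)(5 7)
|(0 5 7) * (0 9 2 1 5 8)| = 10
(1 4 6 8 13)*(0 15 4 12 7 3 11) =(0 15 4 6 8 13 1 12 7 3 11) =[15, 12, 2, 11, 6, 5, 8, 3, 13, 9, 10, 0, 7, 1, 14, 4]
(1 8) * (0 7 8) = (0 7 8 1) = [7, 0, 2, 3, 4, 5, 6, 8, 1]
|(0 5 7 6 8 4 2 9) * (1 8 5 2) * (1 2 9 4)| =6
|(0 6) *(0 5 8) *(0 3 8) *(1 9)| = |(0 6 5)(1 9)(3 8)| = 6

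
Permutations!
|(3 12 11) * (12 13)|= 4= |(3 13 12 11)|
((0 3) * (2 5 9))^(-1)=(0 3)(2 9 5)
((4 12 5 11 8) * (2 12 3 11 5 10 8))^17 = ((2 12 10 8 4 3 11))^17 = (2 8 11 10 3 12 4)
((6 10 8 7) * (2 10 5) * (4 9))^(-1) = (2 5 6 7 8 10)(4 9)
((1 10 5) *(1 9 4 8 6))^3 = ((1 10 5 9 4 8 6))^3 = (1 9 6 5 8 10 4)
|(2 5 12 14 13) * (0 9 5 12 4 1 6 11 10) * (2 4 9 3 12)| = 10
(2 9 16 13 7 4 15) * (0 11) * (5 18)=[11, 1, 9, 3, 15, 18, 6, 4, 8, 16, 10, 0, 12, 7, 14, 2, 13, 17, 5]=(0 11)(2 9 16 13 7 4 15)(5 18)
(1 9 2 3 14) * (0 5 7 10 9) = (0 5 7 10 9 2 3 14 1) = [5, 0, 3, 14, 4, 7, 6, 10, 8, 2, 9, 11, 12, 13, 1]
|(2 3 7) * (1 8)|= 6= |(1 8)(2 3 7)|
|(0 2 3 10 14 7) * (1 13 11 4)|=12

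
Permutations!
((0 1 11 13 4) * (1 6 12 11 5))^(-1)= (0 4 13 11 12 6)(1 5)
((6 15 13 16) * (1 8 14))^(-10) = (1 14 8)(6 13)(15 16)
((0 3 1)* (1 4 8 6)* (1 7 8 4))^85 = (0 3 1)(6 7 8)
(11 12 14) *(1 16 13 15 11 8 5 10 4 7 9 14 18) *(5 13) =(1 16 5 10 4 7 9 14 8 13 15 11 12 18) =[0, 16, 2, 3, 7, 10, 6, 9, 13, 14, 4, 12, 18, 15, 8, 11, 5, 17, 1]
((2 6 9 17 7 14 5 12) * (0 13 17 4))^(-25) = ((0 13 17 7 14 5 12 2 6 9 4))^(-25) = (0 6 5 17 4 2 14 13 9 12 7)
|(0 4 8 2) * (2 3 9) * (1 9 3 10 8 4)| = 4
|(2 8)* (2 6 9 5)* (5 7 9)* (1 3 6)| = 6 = |(1 3 6 5 2 8)(7 9)|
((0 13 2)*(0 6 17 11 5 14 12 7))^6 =((0 13 2 6 17 11 5 14 12 7))^6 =(0 5 2 12 17)(6 7 11 13 14)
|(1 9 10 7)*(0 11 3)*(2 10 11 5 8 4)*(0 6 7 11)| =|(0 5 8 4 2 10 11 3 6 7 1 9)| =12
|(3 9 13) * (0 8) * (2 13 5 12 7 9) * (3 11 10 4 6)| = 28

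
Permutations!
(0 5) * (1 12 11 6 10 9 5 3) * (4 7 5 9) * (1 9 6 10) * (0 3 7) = (0 7 5 3 9 6 1 12 11 10 4) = [7, 12, 2, 9, 0, 3, 1, 5, 8, 6, 4, 10, 11]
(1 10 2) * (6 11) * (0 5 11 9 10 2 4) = [5, 2, 1, 3, 0, 11, 9, 7, 8, 10, 4, 6] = (0 5 11 6 9 10 4)(1 2)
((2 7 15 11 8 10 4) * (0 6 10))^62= ((0 6 10 4 2 7 15 11 8))^62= (0 8 11 15 7 2 4 10 6)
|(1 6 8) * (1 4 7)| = 5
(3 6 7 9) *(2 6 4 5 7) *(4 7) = (2 6)(3 7 9)(4 5) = [0, 1, 6, 7, 5, 4, 2, 9, 8, 3]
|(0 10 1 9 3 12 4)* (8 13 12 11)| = |(0 10 1 9 3 11 8 13 12 4)| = 10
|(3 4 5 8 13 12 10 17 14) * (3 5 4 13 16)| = 9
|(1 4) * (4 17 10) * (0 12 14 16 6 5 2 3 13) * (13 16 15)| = 20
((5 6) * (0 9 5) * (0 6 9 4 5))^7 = (0 9 5 4)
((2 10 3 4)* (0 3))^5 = ((0 3 4 2 10))^5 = (10)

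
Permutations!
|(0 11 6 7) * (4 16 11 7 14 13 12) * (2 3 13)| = 18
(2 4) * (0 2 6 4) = (0 2)(4 6) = [2, 1, 0, 3, 6, 5, 4]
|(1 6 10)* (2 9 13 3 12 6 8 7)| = 10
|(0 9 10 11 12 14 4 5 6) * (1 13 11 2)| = 12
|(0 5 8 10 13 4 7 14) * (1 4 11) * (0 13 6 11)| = 11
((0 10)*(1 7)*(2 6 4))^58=(10)(2 6 4)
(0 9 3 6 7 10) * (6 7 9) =(0 6 9 3 7 10) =[6, 1, 2, 7, 4, 5, 9, 10, 8, 3, 0]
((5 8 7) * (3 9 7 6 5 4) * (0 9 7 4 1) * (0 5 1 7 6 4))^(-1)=((0 9)(1 5 8 4 3 6))^(-1)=(0 9)(1 6 3 4 8 5)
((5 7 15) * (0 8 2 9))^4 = ((0 8 2 9)(5 7 15))^4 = (5 7 15)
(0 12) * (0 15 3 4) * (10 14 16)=(0 12 15 3 4)(10 14 16)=[12, 1, 2, 4, 0, 5, 6, 7, 8, 9, 14, 11, 15, 13, 16, 3, 10]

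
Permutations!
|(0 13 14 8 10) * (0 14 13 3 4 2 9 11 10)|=|(0 3 4 2 9 11 10 14 8)|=9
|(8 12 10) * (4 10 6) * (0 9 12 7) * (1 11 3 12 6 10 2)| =12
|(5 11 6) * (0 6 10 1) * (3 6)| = |(0 3 6 5 11 10 1)| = 7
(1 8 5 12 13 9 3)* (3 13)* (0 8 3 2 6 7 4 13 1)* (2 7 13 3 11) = (0 8 5 12 7 4 3)(1 11 2 6 13 9) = [8, 11, 6, 0, 3, 12, 13, 4, 5, 1, 10, 2, 7, 9]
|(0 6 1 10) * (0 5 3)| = 6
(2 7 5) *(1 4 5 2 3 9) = (1 4 5 3 9)(2 7) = [0, 4, 7, 9, 5, 3, 6, 2, 8, 1]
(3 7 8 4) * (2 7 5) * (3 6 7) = (2 3 5)(4 6 7 8) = [0, 1, 3, 5, 6, 2, 7, 8, 4]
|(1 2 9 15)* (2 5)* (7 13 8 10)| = 20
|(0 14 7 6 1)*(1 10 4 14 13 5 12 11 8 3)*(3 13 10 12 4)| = |(0 10 3 1)(4 14 7 6 12 11 8 13 5)| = 36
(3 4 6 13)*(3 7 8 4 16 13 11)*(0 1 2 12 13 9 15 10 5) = [1, 2, 12, 16, 6, 0, 11, 8, 4, 15, 5, 3, 13, 7, 14, 10, 9] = (0 1 2 12 13 7 8 4 6 11 3 16 9 15 10 5)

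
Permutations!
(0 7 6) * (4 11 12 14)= [7, 1, 2, 3, 11, 5, 0, 6, 8, 9, 10, 12, 14, 13, 4]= (0 7 6)(4 11 12 14)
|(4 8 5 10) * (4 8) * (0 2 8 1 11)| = 7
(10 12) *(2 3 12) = (2 3 12 10) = [0, 1, 3, 12, 4, 5, 6, 7, 8, 9, 2, 11, 10]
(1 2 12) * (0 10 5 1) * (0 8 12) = (0 10 5 1 2)(8 12) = [10, 2, 0, 3, 4, 1, 6, 7, 12, 9, 5, 11, 8]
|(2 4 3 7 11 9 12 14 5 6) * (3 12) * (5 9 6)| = |(2 4 12 14 9 3 7 11 6)| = 9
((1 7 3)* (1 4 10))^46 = (1 7 3 4 10) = ((1 7 3 4 10))^46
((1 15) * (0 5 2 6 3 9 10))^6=(15)(0 10 9 3 6 2 5)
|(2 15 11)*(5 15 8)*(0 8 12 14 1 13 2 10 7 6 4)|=45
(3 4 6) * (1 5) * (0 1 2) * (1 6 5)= (0 6 3 4 5 2)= [6, 1, 0, 4, 5, 2, 3]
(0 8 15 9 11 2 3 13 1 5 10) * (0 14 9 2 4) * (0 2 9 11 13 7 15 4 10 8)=(1 5 8 4 2 3 7 15 9 13)(10 14 11)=[0, 5, 3, 7, 2, 8, 6, 15, 4, 13, 14, 10, 12, 1, 11, 9]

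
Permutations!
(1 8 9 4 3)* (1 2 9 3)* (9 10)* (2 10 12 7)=[0, 8, 12, 10, 1, 5, 6, 2, 3, 4, 9, 11, 7]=(1 8 3 10 9 4)(2 12 7)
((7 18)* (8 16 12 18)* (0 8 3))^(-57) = ((0 8 16 12 18 7 3))^(-57) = (0 3 7 18 12 16 8)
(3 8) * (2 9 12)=(2 9 12)(3 8)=[0, 1, 9, 8, 4, 5, 6, 7, 3, 12, 10, 11, 2]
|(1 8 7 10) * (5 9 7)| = 6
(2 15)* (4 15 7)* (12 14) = [0, 1, 7, 3, 15, 5, 6, 4, 8, 9, 10, 11, 14, 13, 12, 2] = (2 7 4 15)(12 14)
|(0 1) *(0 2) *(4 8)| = 6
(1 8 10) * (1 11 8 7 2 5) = (1 7 2 5)(8 10 11) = [0, 7, 5, 3, 4, 1, 6, 2, 10, 9, 11, 8]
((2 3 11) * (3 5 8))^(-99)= (2 5 8 3 11)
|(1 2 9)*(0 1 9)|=3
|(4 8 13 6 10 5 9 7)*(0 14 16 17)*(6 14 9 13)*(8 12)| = 13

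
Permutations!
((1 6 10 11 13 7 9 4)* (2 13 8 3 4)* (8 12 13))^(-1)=((1 6 10 11 12 13 7 9 2 8 3 4))^(-1)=(1 4 3 8 2 9 7 13 12 11 10 6)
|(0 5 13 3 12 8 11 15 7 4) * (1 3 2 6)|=|(0 5 13 2 6 1 3 12 8 11 15 7 4)|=13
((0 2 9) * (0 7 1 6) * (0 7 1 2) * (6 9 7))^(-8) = ((1 9)(2 7))^(-8) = (9)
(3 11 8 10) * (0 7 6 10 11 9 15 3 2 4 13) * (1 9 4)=[7, 9, 1, 4, 13, 5, 10, 6, 11, 15, 2, 8, 12, 0, 14, 3]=(0 7 6 10 2 1 9 15 3 4 13)(8 11)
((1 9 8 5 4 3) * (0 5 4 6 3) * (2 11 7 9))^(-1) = ((0 5 6 3 1 2 11 7 9 8 4))^(-1) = (0 4 8 9 7 11 2 1 3 6 5)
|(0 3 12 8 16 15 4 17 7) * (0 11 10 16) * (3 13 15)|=12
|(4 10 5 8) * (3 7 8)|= 6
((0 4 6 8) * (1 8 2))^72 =((0 4 6 2 1 8))^72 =(8)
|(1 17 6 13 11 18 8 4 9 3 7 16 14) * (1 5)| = |(1 17 6 13 11 18 8 4 9 3 7 16 14 5)| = 14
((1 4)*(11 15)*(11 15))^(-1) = ((15)(1 4))^(-1) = (15)(1 4)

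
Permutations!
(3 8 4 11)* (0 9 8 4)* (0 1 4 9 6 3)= (0 6 3 9 8 1 4 11)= [6, 4, 2, 9, 11, 5, 3, 7, 1, 8, 10, 0]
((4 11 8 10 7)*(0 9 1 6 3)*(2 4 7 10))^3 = (0 6 9 3 1)(2 8 11 4)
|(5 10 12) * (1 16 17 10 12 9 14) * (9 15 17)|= 12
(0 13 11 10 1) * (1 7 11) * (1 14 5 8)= (0 13 14 5 8 1)(7 11 10)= [13, 0, 2, 3, 4, 8, 6, 11, 1, 9, 7, 10, 12, 14, 5]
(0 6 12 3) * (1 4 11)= (0 6 12 3)(1 4 11)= [6, 4, 2, 0, 11, 5, 12, 7, 8, 9, 10, 1, 3]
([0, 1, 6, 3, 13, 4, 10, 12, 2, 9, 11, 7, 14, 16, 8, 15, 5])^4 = [0, 1, 7, 3, 4, 5, 12, 2, 11, 9, 14, 8, 6, 13, 10, 15, 16]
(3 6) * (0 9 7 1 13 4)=[9, 13, 2, 6, 0, 5, 3, 1, 8, 7, 10, 11, 12, 4]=(0 9 7 1 13 4)(3 6)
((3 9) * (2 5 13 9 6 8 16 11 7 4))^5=(2 6 4 3 7 9 11 13 16 5 8)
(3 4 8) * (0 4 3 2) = (0 4 8 2) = [4, 1, 0, 3, 8, 5, 6, 7, 2]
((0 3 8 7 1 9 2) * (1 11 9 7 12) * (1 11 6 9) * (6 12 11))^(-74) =(0 12 8 9 1)(2 7 3 6 11)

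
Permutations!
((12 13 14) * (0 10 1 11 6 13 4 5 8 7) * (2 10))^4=(0 11 12 7 1 14 8 10 13 5 2 6 4)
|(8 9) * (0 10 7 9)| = 5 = |(0 10 7 9 8)|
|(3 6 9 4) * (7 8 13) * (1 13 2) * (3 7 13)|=8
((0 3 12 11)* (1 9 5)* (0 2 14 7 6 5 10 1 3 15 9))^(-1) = ((0 15 9 10 1)(2 14 7 6 5 3 12 11))^(-1) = (0 1 10 9 15)(2 11 12 3 5 6 7 14)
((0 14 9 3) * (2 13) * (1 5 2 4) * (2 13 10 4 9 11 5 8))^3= (0 5 3 11 9 14 13)(1 10 8 4 2)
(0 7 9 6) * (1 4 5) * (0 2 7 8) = (0 8)(1 4 5)(2 7 9 6) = [8, 4, 7, 3, 5, 1, 2, 9, 0, 6]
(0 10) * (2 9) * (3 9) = (0 10)(2 3 9) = [10, 1, 3, 9, 4, 5, 6, 7, 8, 2, 0]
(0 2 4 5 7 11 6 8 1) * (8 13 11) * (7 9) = (0 2 4 5 9 7 8 1)(6 13 11) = [2, 0, 4, 3, 5, 9, 13, 8, 1, 7, 10, 6, 12, 11]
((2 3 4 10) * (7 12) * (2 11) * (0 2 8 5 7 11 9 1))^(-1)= ((0 2 3 4 10 9 1)(5 7 12 11 8))^(-1)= (0 1 9 10 4 3 2)(5 8 11 12 7)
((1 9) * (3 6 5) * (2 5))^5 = (1 9)(2 5 3 6)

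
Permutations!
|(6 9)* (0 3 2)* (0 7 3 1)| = 6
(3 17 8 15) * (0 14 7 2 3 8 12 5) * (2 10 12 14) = (0 2 3 17 14 7 10 12 5)(8 15) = [2, 1, 3, 17, 4, 0, 6, 10, 15, 9, 12, 11, 5, 13, 7, 8, 16, 14]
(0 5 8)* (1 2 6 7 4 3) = (0 5 8)(1 2 6 7 4 3) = [5, 2, 6, 1, 3, 8, 7, 4, 0]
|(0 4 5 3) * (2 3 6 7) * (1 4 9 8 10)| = 11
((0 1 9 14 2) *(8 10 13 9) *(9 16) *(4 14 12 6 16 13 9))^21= ((0 1 8 10 9 12 6 16 4 14 2))^21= (0 2 14 4 16 6 12 9 10 8 1)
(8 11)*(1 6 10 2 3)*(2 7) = [0, 6, 3, 1, 4, 5, 10, 2, 11, 9, 7, 8] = (1 6 10 7 2 3)(8 11)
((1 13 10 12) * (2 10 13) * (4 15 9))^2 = (1 10)(2 12)(4 9 15)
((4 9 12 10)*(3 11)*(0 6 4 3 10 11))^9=((0 6 4 9 12 11 10 3))^9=(0 6 4 9 12 11 10 3)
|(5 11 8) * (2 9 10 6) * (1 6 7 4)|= 21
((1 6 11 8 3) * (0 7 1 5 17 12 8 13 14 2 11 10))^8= (0 6 7 10 1)(3 12 5 8 17)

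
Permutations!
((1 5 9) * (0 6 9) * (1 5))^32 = (9)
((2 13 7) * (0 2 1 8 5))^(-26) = ((0 2 13 7 1 8 5))^(-26) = (0 13 1 5 2 7 8)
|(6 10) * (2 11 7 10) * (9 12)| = 10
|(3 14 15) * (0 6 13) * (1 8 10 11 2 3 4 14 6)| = |(0 1 8 10 11 2 3 6 13)(4 14 15)| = 9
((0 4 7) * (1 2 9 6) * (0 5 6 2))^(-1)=(0 1 6 5 7 4)(2 9)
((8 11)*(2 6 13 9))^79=(2 9 13 6)(8 11)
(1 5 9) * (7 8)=(1 5 9)(7 8)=[0, 5, 2, 3, 4, 9, 6, 8, 7, 1]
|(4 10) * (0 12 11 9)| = 4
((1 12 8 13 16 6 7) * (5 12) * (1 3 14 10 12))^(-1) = (1 5)(3 7 6 16 13 8 12 10 14)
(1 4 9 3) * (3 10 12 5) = [0, 4, 2, 1, 9, 3, 6, 7, 8, 10, 12, 11, 5] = (1 4 9 10 12 5 3)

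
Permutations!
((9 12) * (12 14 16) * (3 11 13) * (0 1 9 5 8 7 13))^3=(0 14 5 13)(1 16 8 3)(7 11 9 12)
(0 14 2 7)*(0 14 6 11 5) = [6, 1, 7, 3, 4, 0, 11, 14, 8, 9, 10, 5, 12, 13, 2] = (0 6 11 5)(2 7 14)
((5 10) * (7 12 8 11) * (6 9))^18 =((5 10)(6 9)(7 12 8 11))^18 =(7 8)(11 12)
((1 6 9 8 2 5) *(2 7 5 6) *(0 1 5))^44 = ((0 1 2 6 9 8 7))^44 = (0 2 9 7 1 6 8)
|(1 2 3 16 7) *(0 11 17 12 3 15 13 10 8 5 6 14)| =16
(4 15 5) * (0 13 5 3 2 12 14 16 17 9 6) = [13, 1, 12, 2, 15, 4, 0, 7, 8, 6, 10, 11, 14, 5, 16, 3, 17, 9] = (0 13 5 4 15 3 2 12 14 16 17 9 6)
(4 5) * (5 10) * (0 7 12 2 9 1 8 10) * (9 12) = (0 7 9 1 8 10 5 4)(2 12) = [7, 8, 12, 3, 0, 4, 6, 9, 10, 1, 5, 11, 2]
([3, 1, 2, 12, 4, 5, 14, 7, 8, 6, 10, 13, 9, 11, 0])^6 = (14)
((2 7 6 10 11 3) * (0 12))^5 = (0 12)(2 3 11 10 6 7)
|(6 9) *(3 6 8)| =4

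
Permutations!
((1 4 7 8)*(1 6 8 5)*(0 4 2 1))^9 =((0 4 7 5)(1 2)(6 8))^9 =(0 4 7 5)(1 2)(6 8)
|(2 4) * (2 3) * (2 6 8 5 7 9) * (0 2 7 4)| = |(0 2)(3 6 8 5 4)(7 9)| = 10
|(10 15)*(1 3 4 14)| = 4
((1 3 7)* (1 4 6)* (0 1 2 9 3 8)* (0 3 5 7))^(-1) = (0 3 8 1)(2 6 4 7 5 9) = ((0 1 8 3)(2 9 5 7 4 6))^(-1)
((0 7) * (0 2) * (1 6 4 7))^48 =((0 1 6 4 7 2))^48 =(7)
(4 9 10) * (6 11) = (4 9 10)(6 11) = [0, 1, 2, 3, 9, 5, 11, 7, 8, 10, 4, 6]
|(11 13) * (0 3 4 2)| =|(0 3 4 2)(11 13)| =4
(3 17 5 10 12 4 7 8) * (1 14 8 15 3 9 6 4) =(1 14 8 9 6 4 7 15 3 17 5 10 12) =[0, 14, 2, 17, 7, 10, 4, 15, 9, 6, 12, 11, 1, 13, 8, 3, 16, 5]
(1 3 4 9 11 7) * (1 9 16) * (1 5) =(1 3 4 16 5)(7 9 11) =[0, 3, 2, 4, 16, 1, 6, 9, 8, 11, 10, 7, 12, 13, 14, 15, 5]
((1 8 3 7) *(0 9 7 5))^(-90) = ((0 9 7 1 8 3 5))^(-90) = (0 9 7 1 8 3 5)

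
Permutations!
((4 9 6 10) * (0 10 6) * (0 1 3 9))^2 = ((0 10 4)(1 3 9))^2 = (0 4 10)(1 9 3)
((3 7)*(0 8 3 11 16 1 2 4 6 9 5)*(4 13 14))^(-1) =((0 8 3 7 11 16 1 2 13 14 4 6 9 5))^(-1) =(0 5 9 6 4 14 13 2 1 16 11 7 3 8)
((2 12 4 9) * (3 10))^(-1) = ((2 12 4 9)(3 10))^(-1) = (2 9 4 12)(3 10)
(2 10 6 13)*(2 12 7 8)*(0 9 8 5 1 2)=(0 9 8)(1 2 10 6 13 12 7 5)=[9, 2, 10, 3, 4, 1, 13, 5, 0, 8, 6, 11, 7, 12]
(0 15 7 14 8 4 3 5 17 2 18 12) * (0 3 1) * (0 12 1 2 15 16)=(0 16)(1 12 3 5 17 15 7 14 8 4 2 18)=[16, 12, 18, 5, 2, 17, 6, 14, 4, 9, 10, 11, 3, 13, 8, 7, 0, 15, 1]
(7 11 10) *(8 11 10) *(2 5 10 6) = (2 5 10 7 6)(8 11) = [0, 1, 5, 3, 4, 10, 2, 6, 11, 9, 7, 8]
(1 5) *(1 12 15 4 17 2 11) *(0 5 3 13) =(0 5 12 15 4 17 2 11 1 3 13) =[5, 3, 11, 13, 17, 12, 6, 7, 8, 9, 10, 1, 15, 0, 14, 4, 16, 2]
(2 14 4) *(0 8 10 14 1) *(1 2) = (0 8 10 14 4 1) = [8, 0, 2, 3, 1, 5, 6, 7, 10, 9, 14, 11, 12, 13, 4]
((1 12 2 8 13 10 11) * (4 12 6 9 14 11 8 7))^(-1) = (1 11 14 9 6)(2 12 4 7)(8 10 13)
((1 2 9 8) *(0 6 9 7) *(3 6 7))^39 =((0 7)(1 2 3 6 9 8))^39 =(0 7)(1 6)(2 9)(3 8)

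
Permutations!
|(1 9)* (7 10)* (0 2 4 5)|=4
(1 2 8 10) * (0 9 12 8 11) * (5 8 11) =(0 9 12 11)(1 2 5 8 10) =[9, 2, 5, 3, 4, 8, 6, 7, 10, 12, 1, 0, 11]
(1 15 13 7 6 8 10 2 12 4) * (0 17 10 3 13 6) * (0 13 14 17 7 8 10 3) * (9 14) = (0 7 13 8)(1 15 6 10 2 12 4)(3 9 14 17) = [7, 15, 12, 9, 1, 5, 10, 13, 0, 14, 2, 11, 4, 8, 17, 6, 16, 3]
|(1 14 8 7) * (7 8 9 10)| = 5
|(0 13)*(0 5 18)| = 4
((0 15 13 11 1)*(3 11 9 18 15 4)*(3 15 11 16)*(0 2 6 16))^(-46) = ((0 4 15 13 9 18 11 1 2 6 16 3))^(-46) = (0 15 9 11 2 16)(1 6 3 4 13 18)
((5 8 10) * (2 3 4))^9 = (10)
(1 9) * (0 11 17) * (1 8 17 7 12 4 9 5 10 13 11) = (0 1 5 10 13 11 7 12 4 9 8 17) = [1, 5, 2, 3, 9, 10, 6, 12, 17, 8, 13, 7, 4, 11, 14, 15, 16, 0]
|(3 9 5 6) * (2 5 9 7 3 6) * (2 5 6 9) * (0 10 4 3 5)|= |(0 10 4 3 7 5)(2 6 9)|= 6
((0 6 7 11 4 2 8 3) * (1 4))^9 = (11)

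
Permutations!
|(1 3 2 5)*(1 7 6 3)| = 5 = |(2 5 7 6 3)|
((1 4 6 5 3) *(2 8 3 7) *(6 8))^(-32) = (8)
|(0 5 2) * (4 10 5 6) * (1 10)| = |(0 6 4 1 10 5 2)| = 7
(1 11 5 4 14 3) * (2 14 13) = (1 11 5 4 13 2 14 3) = [0, 11, 14, 1, 13, 4, 6, 7, 8, 9, 10, 5, 12, 2, 3]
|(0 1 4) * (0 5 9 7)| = 6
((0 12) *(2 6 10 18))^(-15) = (0 12)(2 6 10 18)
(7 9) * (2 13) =(2 13)(7 9) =[0, 1, 13, 3, 4, 5, 6, 9, 8, 7, 10, 11, 12, 2]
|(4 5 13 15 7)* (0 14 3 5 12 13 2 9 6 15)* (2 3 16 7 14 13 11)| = |(0 13)(2 9 6 15 14 16 7 4 12 11)(3 5)| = 10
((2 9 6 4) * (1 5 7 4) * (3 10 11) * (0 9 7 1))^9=((0 9 6)(1 5)(2 7 4)(3 10 11))^9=(11)(1 5)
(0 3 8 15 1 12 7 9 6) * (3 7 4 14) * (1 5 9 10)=[7, 12, 2, 8, 14, 9, 0, 10, 15, 6, 1, 11, 4, 13, 3, 5]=(0 7 10 1 12 4 14 3 8 15 5 9 6)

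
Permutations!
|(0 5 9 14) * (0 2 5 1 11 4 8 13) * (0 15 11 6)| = |(0 1 6)(2 5 9 14)(4 8 13 15 11)| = 60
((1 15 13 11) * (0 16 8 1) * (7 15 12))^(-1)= (0 11 13 15 7 12 1 8 16)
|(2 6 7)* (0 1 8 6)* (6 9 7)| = 6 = |(0 1 8 9 7 2)|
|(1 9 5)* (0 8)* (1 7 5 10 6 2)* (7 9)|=|(0 8)(1 7 5 9 10 6 2)|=14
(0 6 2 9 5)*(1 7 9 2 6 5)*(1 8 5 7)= (0 7 9 8 5)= [7, 1, 2, 3, 4, 0, 6, 9, 5, 8]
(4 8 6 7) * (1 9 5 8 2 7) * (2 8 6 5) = [0, 9, 7, 3, 8, 6, 1, 4, 5, 2] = (1 9 2 7 4 8 5 6)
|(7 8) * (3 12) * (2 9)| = 2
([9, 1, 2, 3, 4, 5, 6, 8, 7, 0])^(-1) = [9, 1, 2, 3, 4, 5, 6, 8, 7, 0]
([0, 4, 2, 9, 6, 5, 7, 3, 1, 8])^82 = (1 9 7 4 8 3 6)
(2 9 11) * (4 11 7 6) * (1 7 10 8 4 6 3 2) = (1 7 3 2 9 10 8 4 11) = [0, 7, 9, 2, 11, 5, 6, 3, 4, 10, 8, 1]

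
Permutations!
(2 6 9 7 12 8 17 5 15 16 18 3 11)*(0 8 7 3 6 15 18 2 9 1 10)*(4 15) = (0 8 17 5 18 6 1 10)(2 4 15 16)(3 11 9)(7 12) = [8, 10, 4, 11, 15, 18, 1, 12, 17, 3, 0, 9, 7, 13, 14, 16, 2, 5, 6]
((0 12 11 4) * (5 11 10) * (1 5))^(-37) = ((0 12 10 1 5 11 4))^(-37) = (0 11 1 12 4 5 10)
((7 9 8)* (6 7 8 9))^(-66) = (9)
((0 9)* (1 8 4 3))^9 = (0 9)(1 8 4 3)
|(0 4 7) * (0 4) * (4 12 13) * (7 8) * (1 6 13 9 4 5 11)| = 5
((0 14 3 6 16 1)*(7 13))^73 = (0 14 3 6 16 1)(7 13)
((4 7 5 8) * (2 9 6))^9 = (9)(4 7 5 8)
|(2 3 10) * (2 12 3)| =3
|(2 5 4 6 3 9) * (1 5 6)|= 12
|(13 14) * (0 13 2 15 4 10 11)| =|(0 13 14 2 15 4 10 11)| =8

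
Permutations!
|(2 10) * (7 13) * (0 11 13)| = |(0 11 13 7)(2 10)| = 4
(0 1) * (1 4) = [4, 0, 2, 3, 1] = (0 4 1)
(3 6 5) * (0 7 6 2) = (0 7 6 5 3 2) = [7, 1, 0, 2, 4, 3, 5, 6]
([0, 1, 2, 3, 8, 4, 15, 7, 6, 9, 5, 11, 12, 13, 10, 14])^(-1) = (4 5 10 14 15 6 8)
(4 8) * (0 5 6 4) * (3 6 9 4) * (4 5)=(0 4 8)(3 6)(5 9)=[4, 1, 2, 6, 8, 9, 3, 7, 0, 5]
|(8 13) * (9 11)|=2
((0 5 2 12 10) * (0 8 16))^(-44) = ((0 5 2 12 10 8 16))^(-44) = (0 8 12 5 16 10 2)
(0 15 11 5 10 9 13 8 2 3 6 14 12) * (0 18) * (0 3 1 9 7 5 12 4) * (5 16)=(0 15 11 12 18 3 6 14 4)(1 9 13 8 2)(5 10 7 16)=[15, 9, 1, 6, 0, 10, 14, 16, 2, 13, 7, 12, 18, 8, 4, 11, 5, 17, 3]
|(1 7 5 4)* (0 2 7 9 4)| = 12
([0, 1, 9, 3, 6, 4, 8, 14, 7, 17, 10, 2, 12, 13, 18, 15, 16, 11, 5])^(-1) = (2 11 17 9)(4 5 18 14 7 8 6)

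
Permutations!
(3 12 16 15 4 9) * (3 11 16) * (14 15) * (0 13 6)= [13, 1, 2, 12, 9, 5, 0, 7, 8, 11, 10, 16, 3, 6, 15, 4, 14]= (0 13 6)(3 12)(4 9 11 16 14 15)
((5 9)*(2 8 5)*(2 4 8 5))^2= (2 9 8 5 4)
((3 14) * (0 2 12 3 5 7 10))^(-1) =((0 2 12 3 14 5 7 10))^(-1) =(0 10 7 5 14 3 12 2)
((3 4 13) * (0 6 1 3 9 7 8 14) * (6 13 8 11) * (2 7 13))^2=(0 7 6 3 8)(1 4 14 2 11)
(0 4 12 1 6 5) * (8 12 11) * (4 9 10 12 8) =(0 9 10 12 1 6 5)(4 11) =[9, 6, 2, 3, 11, 0, 5, 7, 8, 10, 12, 4, 1]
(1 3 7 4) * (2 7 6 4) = (1 3 6 4)(2 7) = [0, 3, 7, 6, 1, 5, 4, 2]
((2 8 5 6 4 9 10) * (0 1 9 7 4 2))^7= ((0 1 9 10)(2 8 5 6)(4 7))^7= (0 10 9 1)(2 6 5 8)(4 7)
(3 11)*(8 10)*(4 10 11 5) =(3 5 4 10 8 11) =[0, 1, 2, 5, 10, 4, 6, 7, 11, 9, 8, 3]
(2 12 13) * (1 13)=[0, 13, 12, 3, 4, 5, 6, 7, 8, 9, 10, 11, 1, 2]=(1 13 2 12)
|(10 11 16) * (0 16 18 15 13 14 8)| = 9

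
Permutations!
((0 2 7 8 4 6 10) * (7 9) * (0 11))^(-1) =((0 2 9 7 8 4 6 10 11))^(-1) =(0 11 10 6 4 8 7 9 2)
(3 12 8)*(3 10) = (3 12 8 10) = [0, 1, 2, 12, 4, 5, 6, 7, 10, 9, 3, 11, 8]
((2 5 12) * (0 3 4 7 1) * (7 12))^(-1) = ((0 3 4 12 2 5 7 1))^(-1) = (0 1 7 5 2 12 4 3)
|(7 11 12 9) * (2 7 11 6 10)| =|(2 7 6 10)(9 11 12)| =12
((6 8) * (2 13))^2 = ((2 13)(6 8))^2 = (13)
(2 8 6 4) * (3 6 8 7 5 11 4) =(2 7 5 11 4)(3 6) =[0, 1, 7, 6, 2, 11, 3, 5, 8, 9, 10, 4]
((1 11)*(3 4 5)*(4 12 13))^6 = (3 12 13 4 5) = ((1 11)(3 12 13 4 5))^6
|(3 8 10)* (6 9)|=6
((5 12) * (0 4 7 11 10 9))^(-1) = (0 9 10 11 7 4)(5 12)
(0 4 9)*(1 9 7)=(0 4 7 1 9)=[4, 9, 2, 3, 7, 5, 6, 1, 8, 0]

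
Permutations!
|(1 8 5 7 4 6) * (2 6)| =7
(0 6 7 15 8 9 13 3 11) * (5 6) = [5, 1, 2, 11, 4, 6, 7, 15, 9, 13, 10, 0, 12, 3, 14, 8] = (0 5 6 7 15 8 9 13 3 11)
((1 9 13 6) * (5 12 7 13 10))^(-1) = (1 6 13 7 12 5 10 9)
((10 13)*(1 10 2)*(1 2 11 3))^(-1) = ((1 10 13 11 3))^(-1) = (1 3 11 13 10)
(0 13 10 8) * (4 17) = [13, 1, 2, 3, 17, 5, 6, 7, 0, 9, 8, 11, 12, 10, 14, 15, 16, 4] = (0 13 10 8)(4 17)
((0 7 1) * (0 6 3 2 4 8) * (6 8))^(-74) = (0 1)(2 6)(3 4)(7 8)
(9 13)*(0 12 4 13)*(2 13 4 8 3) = (0 12 8 3 2 13 9) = [12, 1, 13, 2, 4, 5, 6, 7, 3, 0, 10, 11, 8, 9]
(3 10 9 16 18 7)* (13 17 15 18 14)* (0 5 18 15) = (0 5 18 7 3 10 9 16 14 13 17) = [5, 1, 2, 10, 4, 18, 6, 3, 8, 16, 9, 11, 12, 17, 13, 15, 14, 0, 7]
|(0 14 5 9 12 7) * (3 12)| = 7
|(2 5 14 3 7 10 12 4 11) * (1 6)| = |(1 6)(2 5 14 3 7 10 12 4 11)| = 18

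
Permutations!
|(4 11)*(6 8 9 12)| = 4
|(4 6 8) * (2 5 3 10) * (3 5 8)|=6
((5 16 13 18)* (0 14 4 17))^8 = ((0 14 4 17)(5 16 13 18))^8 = (18)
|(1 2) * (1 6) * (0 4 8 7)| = |(0 4 8 7)(1 2 6)| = 12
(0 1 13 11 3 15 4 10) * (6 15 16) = (0 1 13 11 3 16 6 15 4 10) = [1, 13, 2, 16, 10, 5, 15, 7, 8, 9, 0, 3, 12, 11, 14, 4, 6]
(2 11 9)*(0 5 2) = (0 5 2 11 9) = [5, 1, 11, 3, 4, 2, 6, 7, 8, 0, 10, 9]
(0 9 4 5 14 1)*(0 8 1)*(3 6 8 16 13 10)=[9, 16, 2, 6, 5, 14, 8, 7, 1, 4, 3, 11, 12, 10, 0, 15, 13]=(0 9 4 5 14)(1 16 13 10 3 6 8)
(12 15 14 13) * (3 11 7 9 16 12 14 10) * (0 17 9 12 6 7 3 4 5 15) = [17, 1, 2, 11, 5, 15, 7, 12, 8, 16, 4, 3, 0, 14, 13, 10, 6, 9] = (0 17 9 16 6 7 12)(3 11)(4 5 15 10)(13 14)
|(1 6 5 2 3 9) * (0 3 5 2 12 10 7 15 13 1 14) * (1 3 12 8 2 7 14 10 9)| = 30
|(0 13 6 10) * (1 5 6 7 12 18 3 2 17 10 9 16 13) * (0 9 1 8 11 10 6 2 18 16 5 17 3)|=36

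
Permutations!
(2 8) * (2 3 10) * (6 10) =[0, 1, 8, 6, 4, 5, 10, 7, 3, 9, 2] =(2 8 3 6 10)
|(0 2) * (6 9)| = 2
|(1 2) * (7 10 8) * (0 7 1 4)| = |(0 7 10 8 1 2 4)| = 7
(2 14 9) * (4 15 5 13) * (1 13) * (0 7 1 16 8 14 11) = [7, 13, 11, 3, 15, 16, 6, 1, 14, 2, 10, 0, 12, 4, 9, 5, 8] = (0 7 1 13 4 15 5 16 8 14 9 2 11)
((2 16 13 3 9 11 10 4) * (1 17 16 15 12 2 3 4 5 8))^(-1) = (1 8 5 10 11 9 3 4 13 16 17)(2 12 15)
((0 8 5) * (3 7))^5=(0 5 8)(3 7)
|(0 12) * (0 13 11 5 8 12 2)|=|(0 2)(5 8 12 13 11)|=10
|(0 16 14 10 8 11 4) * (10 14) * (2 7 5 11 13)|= |(0 16 10 8 13 2 7 5 11 4)|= 10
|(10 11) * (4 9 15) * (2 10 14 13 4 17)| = |(2 10 11 14 13 4 9 15 17)| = 9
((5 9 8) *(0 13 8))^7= (0 8 9 13 5)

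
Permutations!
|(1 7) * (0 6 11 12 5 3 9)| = 14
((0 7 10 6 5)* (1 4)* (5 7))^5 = ((0 5)(1 4)(6 7 10))^5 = (0 5)(1 4)(6 10 7)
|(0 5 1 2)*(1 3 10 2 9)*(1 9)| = 5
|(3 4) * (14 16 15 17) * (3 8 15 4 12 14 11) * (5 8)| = |(3 12 14 16 4 5 8 15 17 11)| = 10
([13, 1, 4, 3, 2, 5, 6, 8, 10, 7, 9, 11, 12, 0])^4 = [0, 1, 2, 3, 4, 5, 6, 7, 8, 9, 10, 11, 12, 13]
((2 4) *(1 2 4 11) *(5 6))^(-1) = ((1 2 11)(5 6))^(-1) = (1 11 2)(5 6)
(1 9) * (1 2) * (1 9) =(2 9) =[0, 1, 9, 3, 4, 5, 6, 7, 8, 2]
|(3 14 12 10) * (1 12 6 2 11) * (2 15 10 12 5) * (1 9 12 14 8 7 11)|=|(1 5 2)(3 8 7 11 9 12 14 6 15 10)|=30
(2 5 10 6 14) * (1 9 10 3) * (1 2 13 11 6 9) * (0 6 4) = [6, 1, 5, 2, 0, 3, 14, 7, 8, 10, 9, 4, 12, 11, 13] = (0 6 14 13 11 4)(2 5 3)(9 10)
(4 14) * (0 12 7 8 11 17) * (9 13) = (0 12 7 8 11 17)(4 14)(9 13) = [12, 1, 2, 3, 14, 5, 6, 8, 11, 13, 10, 17, 7, 9, 4, 15, 16, 0]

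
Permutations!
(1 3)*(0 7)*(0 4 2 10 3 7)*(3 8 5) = (1 7 4 2 10 8 5 3) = [0, 7, 10, 1, 2, 3, 6, 4, 5, 9, 8]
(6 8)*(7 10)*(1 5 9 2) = [0, 5, 1, 3, 4, 9, 8, 10, 6, 2, 7] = (1 5 9 2)(6 8)(7 10)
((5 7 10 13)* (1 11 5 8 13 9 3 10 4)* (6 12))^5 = ((1 11 5 7 4)(3 10 9)(6 12)(8 13))^5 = (3 9 10)(6 12)(8 13)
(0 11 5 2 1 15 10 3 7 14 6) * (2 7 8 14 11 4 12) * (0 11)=(0 4 12 2 1 15 10 3 8 14 6 11 5 7)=[4, 15, 1, 8, 12, 7, 11, 0, 14, 9, 3, 5, 2, 13, 6, 10]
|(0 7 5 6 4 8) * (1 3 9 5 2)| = 10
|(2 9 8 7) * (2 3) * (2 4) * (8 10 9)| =|(2 8 7 3 4)(9 10)| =10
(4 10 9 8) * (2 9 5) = [0, 1, 9, 3, 10, 2, 6, 7, 4, 8, 5] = (2 9 8 4 10 5)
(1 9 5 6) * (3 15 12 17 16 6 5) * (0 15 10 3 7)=(0 15 12 17 16 6 1 9 7)(3 10)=[15, 9, 2, 10, 4, 5, 1, 0, 8, 7, 3, 11, 17, 13, 14, 12, 6, 16]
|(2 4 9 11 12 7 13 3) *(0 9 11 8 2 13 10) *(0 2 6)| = 12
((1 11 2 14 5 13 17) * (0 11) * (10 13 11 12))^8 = (0 10 17)(1 12 13)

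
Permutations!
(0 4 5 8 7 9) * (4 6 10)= (0 6 10 4 5 8 7 9)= [6, 1, 2, 3, 5, 8, 10, 9, 7, 0, 4]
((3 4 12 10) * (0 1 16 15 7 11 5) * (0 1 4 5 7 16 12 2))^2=(16)(0 2 4)(1 10 5 12 3)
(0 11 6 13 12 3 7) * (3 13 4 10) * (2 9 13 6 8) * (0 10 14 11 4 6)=[4, 1, 9, 7, 14, 5, 6, 10, 2, 13, 3, 8, 0, 12, 11]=(0 4 14 11 8 2 9 13 12)(3 7 10)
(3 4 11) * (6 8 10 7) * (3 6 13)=(3 4 11 6 8 10 7 13)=[0, 1, 2, 4, 11, 5, 8, 13, 10, 9, 7, 6, 12, 3]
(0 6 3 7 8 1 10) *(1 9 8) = (0 6 3 7 1 10)(8 9) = [6, 10, 2, 7, 4, 5, 3, 1, 9, 8, 0]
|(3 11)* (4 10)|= |(3 11)(4 10)|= 2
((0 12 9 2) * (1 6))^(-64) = (12)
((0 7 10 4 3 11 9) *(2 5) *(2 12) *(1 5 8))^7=((0 7 10 4 3 11 9)(1 5 12 2 8))^7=(1 12 8 5 2)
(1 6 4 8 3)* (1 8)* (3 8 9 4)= (1 6 3 9 4)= [0, 6, 2, 9, 1, 5, 3, 7, 8, 4]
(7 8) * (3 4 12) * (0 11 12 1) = (0 11 12 3 4 1)(7 8) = [11, 0, 2, 4, 1, 5, 6, 8, 7, 9, 10, 12, 3]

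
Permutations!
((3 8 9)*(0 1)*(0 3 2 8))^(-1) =(0 3 1)(2 9 8)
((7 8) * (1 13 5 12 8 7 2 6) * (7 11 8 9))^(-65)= ((1 13 5 12 9 7 11 8 2 6))^(-65)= (1 7)(2 12)(5 8)(6 9)(11 13)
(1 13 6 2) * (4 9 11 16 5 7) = (1 13 6 2)(4 9 11 16 5 7) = [0, 13, 1, 3, 9, 7, 2, 4, 8, 11, 10, 16, 12, 6, 14, 15, 5]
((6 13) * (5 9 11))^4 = ((5 9 11)(6 13))^4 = (13)(5 9 11)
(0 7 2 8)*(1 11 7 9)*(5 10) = (0 9 1 11 7 2 8)(5 10) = [9, 11, 8, 3, 4, 10, 6, 2, 0, 1, 5, 7]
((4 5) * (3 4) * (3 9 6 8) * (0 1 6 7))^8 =((0 1 6 8 3 4 5 9 7))^8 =(0 7 9 5 4 3 8 6 1)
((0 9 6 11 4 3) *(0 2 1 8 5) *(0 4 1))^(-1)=(0 2 3 4 5 8 1 11 6 9)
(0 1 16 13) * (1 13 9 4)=(0 13)(1 16 9 4)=[13, 16, 2, 3, 1, 5, 6, 7, 8, 4, 10, 11, 12, 0, 14, 15, 9]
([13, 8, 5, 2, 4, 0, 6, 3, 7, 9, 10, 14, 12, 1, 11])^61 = [3, 5, 8, 1, 4, 7, 6, 13, 0, 9, 10, 14, 12, 2, 11]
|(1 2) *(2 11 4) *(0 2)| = |(0 2 1 11 4)| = 5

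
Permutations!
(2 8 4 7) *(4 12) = [0, 1, 8, 3, 7, 5, 6, 2, 12, 9, 10, 11, 4] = (2 8 12 4 7)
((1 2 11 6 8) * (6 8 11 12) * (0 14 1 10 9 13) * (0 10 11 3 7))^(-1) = ((0 14 1 2 12 6 3 7)(8 11)(9 13 10))^(-1) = (0 7 3 6 12 2 1 14)(8 11)(9 10 13)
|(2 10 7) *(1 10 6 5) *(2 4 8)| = 8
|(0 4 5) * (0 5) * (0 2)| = 3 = |(5)(0 4 2)|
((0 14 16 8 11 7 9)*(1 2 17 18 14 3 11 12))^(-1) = (0 9 7 11 3)(1 12 8 16 14 18 17 2)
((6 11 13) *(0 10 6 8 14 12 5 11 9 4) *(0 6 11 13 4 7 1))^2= (0 11 6 7)(1 10 4 9)(5 8 12 13 14)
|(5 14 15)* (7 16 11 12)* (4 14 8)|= 20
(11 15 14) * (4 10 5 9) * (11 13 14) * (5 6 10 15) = (4 15 11 5 9)(6 10)(13 14) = [0, 1, 2, 3, 15, 9, 10, 7, 8, 4, 6, 5, 12, 14, 13, 11]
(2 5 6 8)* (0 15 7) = (0 15 7)(2 5 6 8) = [15, 1, 5, 3, 4, 6, 8, 0, 2, 9, 10, 11, 12, 13, 14, 7]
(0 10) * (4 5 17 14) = [10, 1, 2, 3, 5, 17, 6, 7, 8, 9, 0, 11, 12, 13, 4, 15, 16, 14] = (0 10)(4 5 17 14)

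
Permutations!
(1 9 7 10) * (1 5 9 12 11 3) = [0, 12, 2, 1, 4, 9, 6, 10, 8, 7, 5, 3, 11] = (1 12 11 3)(5 9 7 10)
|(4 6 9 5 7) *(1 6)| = |(1 6 9 5 7 4)| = 6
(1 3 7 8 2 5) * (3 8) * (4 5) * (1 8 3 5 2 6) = (1 3 7 5 8 6)(2 4) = [0, 3, 4, 7, 2, 8, 1, 5, 6]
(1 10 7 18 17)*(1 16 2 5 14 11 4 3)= (1 10 7 18 17 16 2 5 14 11 4 3)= [0, 10, 5, 1, 3, 14, 6, 18, 8, 9, 7, 4, 12, 13, 11, 15, 2, 16, 17]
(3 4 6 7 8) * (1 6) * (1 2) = [0, 6, 1, 4, 2, 5, 7, 8, 3] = (1 6 7 8 3 4 2)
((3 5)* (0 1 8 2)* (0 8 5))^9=((0 1 5 3)(2 8))^9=(0 1 5 3)(2 8)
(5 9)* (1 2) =(1 2)(5 9) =[0, 2, 1, 3, 4, 9, 6, 7, 8, 5]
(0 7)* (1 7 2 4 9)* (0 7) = [2, 0, 4, 3, 9, 5, 6, 7, 8, 1] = (0 2 4 9 1)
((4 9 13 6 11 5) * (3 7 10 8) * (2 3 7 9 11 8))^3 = (2 13 7 3 6 10 9 8)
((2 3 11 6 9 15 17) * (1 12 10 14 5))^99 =(1 5 14 10 12)(2 3 11 6 9 15 17)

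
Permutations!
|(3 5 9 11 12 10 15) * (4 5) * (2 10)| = 9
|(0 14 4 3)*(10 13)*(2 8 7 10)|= |(0 14 4 3)(2 8 7 10 13)|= 20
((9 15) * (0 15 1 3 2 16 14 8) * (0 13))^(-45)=(0 2)(1 8)(3 13)(9 14)(15 16)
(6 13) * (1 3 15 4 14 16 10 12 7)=(1 3 15 4 14 16 10 12 7)(6 13)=[0, 3, 2, 15, 14, 5, 13, 1, 8, 9, 12, 11, 7, 6, 16, 4, 10]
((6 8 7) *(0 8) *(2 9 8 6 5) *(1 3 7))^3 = ((0 6)(1 3 7 5 2 9 8))^3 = (0 6)(1 5 8 7 9 3 2)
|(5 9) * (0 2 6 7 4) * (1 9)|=15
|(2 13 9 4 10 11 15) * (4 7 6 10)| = 8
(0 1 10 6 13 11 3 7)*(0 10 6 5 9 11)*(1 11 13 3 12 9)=(0 11 12 9 13)(1 6 3 7 10 5)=[11, 6, 2, 7, 4, 1, 3, 10, 8, 13, 5, 12, 9, 0]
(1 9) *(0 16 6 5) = (0 16 6 5)(1 9) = [16, 9, 2, 3, 4, 0, 5, 7, 8, 1, 10, 11, 12, 13, 14, 15, 6]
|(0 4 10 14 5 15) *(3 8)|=6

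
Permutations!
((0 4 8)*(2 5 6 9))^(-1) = (0 8 4)(2 9 6 5)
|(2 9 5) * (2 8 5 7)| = 6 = |(2 9 7)(5 8)|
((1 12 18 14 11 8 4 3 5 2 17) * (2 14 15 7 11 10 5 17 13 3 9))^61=(1 2 11 12 13 8 18 3 4 15 17 9 7)(5 14 10)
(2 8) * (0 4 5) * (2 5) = (0 4 2 8 5) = [4, 1, 8, 3, 2, 0, 6, 7, 5]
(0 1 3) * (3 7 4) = (0 1 7 4 3) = [1, 7, 2, 0, 3, 5, 6, 4]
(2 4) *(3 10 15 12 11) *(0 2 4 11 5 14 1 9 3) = (0 2 11)(1 9 3 10 15 12 5 14) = [2, 9, 11, 10, 4, 14, 6, 7, 8, 3, 15, 0, 5, 13, 1, 12]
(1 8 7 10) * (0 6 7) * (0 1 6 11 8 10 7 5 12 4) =[11, 10, 2, 3, 0, 12, 5, 7, 1, 9, 6, 8, 4] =(0 11 8 1 10 6 5 12 4)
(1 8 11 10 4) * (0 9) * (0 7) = (0 9 7)(1 8 11 10 4) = [9, 8, 2, 3, 1, 5, 6, 0, 11, 7, 4, 10]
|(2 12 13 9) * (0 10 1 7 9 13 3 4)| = 9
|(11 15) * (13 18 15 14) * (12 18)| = 6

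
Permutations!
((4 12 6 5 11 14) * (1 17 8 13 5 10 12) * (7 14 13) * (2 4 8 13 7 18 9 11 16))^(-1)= (1 4 2 16 5 13 17)(6 12 10)(7 11 9 18 8 14)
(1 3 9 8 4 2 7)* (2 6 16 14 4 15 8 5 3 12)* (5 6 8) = [0, 12, 7, 9, 8, 3, 16, 1, 15, 6, 10, 11, 2, 13, 4, 5, 14] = (1 12 2 7)(3 9 6 16 14 4 8 15 5)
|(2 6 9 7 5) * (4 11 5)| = |(2 6 9 7 4 11 5)| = 7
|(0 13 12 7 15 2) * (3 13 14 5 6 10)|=|(0 14 5 6 10 3 13 12 7 15 2)|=11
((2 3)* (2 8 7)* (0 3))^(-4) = (0 3 8 7 2)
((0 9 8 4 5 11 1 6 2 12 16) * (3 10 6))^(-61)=(0 5 10 16 4 3 12 8 1 2 9 11 6)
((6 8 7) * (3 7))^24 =(8)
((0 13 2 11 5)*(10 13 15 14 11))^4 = ((0 15 14 11 5)(2 10 13))^4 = (0 5 11 14 15)(2 10 13)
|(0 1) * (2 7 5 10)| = |(0 1)(2 7 5 10)| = 4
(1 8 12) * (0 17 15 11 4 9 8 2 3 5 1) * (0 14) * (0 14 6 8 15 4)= [17, 2, 3, 5, 9, 1, 8, 7, 12, 15, 10, 0, 6, 13, 14, 11, 16, 4]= (0 17 4 9 15 11)(1 2 3 5)(6 8 12)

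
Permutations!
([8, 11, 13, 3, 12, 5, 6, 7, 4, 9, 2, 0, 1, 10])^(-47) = (0 8 4 12 1 11)(2 13 10)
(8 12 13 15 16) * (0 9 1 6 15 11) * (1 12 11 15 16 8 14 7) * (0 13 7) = [9, 6, 2, 3, 4, 5, 16, 1, 11, 12, 10, 13, 7, 15, 0, 8, 14] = (0 9 12 7 1 6 16 14)(8 11 13 15)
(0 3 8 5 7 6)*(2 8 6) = [3, 1, 8, 6, 4, 7, 0, 2, 5] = (0 3 6)(2 8 5 7)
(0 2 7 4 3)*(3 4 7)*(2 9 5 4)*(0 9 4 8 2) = (0 4)(2 3 9 5 8) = [4, 1, 3, 9, 0, 8, 6, 7, 2, 5]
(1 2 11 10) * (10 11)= (11)(1 2 10)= [0, 2, 10, 3, 4, 5, 6, 7, 8, 9, 1, 11]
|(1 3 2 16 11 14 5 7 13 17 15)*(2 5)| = 28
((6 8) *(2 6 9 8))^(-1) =(2 6)(8 9) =((2 6)(8 9))^(-1)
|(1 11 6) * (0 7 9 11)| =6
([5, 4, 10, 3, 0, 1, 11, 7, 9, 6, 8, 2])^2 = (0 1)(2 8 6)(4 5)(9 11 10)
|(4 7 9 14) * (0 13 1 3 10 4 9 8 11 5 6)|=|(0 13 1 3 10 4 7 8 11 5 6)(9 14)|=22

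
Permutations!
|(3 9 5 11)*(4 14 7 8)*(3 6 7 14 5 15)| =6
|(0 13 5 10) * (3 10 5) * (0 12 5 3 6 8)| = |(0 13 6 8)(3 10 12 5)| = 4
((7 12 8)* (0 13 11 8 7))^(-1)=((0 13 11 8)(7 12))^(-1)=(0 8 11 13)(7 12)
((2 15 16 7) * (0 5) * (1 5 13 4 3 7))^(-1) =(0 5 1 16 15 2 7 3 4 13) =((0 13 4 3 7 2 15 16 1 5))^(-1)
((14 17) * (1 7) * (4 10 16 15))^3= ((1 7)(4 10 16 15)(14 17))^3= (1 7)(4 15 16 10)(14 17)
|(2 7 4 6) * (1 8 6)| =6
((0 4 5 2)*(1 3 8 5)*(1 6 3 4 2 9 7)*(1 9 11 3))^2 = (1 6 4)(3 5)(8 11)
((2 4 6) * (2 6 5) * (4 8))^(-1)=((2 8 4 5))^(-1)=(2 5 4 8)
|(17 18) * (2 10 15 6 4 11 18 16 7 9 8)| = |(2 10 15 6 4 11 18 17 16 7 9 8)| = 12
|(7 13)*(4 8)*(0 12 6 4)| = |(0 12 6 4 8)(7 13)| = 10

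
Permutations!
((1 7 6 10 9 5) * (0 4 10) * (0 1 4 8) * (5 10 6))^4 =((0 8)(1 7 5 4 6)(9 10))^4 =(10)(1 6 4 5 7)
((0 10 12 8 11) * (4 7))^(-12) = (0 8 10 11 12)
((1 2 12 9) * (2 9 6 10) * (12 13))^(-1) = (1 9)(2 10 6 12 13)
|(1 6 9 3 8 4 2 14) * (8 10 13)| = 10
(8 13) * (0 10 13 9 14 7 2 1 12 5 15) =(0 10 13 8 9 14 7 2 1 12 5 15) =[10, 12, 1, 3, 4, 15, 6, 2, 9, 14, 13, 11, 5, 8, 7, 0]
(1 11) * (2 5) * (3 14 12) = (1 11)(2 5)(3 14 12) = [0, 11, 5, 14, 4, 2, 6, 7, 8, 9, 10, 1, 3, 13, 12]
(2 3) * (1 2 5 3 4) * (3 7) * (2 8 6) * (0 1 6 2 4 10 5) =(0 1 8 2 10 5 7 3)(4 6) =[1, 8, 10, 0, 6, 7, 4, 3, 2, 9, 5]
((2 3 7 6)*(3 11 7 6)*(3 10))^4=((2 11 7 10 3 6))^4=(2 3 7)(6 10 11)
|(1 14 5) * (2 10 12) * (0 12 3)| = 15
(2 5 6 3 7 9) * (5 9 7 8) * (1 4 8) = (1 4 8 5 6 3)(2 9) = [0, 4, 9, 1, 8, 6, 3, 7, 5, 2]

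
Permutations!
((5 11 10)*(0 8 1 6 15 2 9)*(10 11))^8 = (0 8 1 6 15 2 9)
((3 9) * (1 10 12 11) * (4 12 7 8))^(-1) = (1 11 12 4 8 7 10)(3 9)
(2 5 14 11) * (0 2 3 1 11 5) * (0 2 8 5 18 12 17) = [8, 11, 2, 1, 4, 14, 6, 7, 5, 9, 10, 3, 17, 13, 18, 15, 16, 0, 12] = (0 8 5 14 18 12 17)(1 11 3)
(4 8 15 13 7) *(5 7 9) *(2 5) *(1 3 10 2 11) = [0, 3, 5, 10, 8, 7, 6, 4, 15, 11, 2, 1, 12, 9, 14, 13] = (1 3 10 2 5 7 4 8 15 13 9 11)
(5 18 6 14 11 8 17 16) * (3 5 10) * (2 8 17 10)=(2 8 10 3 5 18 6 14 11 17 16)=[0, 1, 8, 5, 4, 18, 14, 7, 10, 9, 3, 17, 12, 13, 11, 15, 2, 16, 6]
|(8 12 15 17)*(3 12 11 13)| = |(3 12 15 17 8 11 13)| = 7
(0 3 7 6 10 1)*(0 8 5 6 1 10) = [3, 8, 2, 7, 4, 6, 0, 1, 5, 9, 10] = (10)(0 3 7 1 8 5 6)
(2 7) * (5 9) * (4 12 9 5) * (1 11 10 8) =(1 11 10 8)(2 7)(4 12 9) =[0, 11, 7, 3, 12, 5, 6, 2, 1, 4, 8, 10, 9]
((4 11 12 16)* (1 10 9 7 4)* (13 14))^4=(1 4)(7 16)(9 12)(10 11)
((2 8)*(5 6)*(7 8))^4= (2 7 8)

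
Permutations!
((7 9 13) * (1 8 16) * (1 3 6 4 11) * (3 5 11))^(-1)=((1 8 16 5 11)(3 6 4)(7 9 13))^(-1)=(1 11 5 16 8)(3 4 6)(7 13 9)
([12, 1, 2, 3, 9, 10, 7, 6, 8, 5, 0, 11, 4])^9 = (0 9)(4 10)(5 12)(6 7)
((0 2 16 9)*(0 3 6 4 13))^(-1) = ((0 2 16 9 3 6 4 13))^(-1) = (0 13 4 6 3 9 16 2)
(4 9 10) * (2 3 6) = [0, 1, 3, 6, 9, 5, 2, 7, 8, 10, 4] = (2 3 6)(4 9 10)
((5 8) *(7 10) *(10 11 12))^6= (7 12)(10 11)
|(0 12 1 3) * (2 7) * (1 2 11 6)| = 8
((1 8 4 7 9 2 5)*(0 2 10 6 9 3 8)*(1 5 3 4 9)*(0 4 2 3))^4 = ((0 3 8 9 10 6 1 4 7 2))^4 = (0 10 7 8 1)(2 9 4 3 6)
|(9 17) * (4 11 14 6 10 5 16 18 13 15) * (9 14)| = 12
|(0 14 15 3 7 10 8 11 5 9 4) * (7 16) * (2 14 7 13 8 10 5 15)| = 30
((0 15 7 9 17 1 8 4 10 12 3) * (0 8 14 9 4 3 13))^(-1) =((0 15 7 4 10 12 13)(1 14 9 17)(3 8))^(-1) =(0 13 12 10 4 7 15)(1 17 9 14)(3 8)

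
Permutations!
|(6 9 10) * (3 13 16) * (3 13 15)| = |(3 15)(6 9 10)(13 16)| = 6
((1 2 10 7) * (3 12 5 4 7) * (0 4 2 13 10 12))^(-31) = (0 13 4 10 7 3 1)(2 5 12)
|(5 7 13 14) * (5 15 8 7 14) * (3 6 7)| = |(3 6 7 13 5 14 15 8)| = 8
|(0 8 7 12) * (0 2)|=5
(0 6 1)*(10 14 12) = (0 6 1)(10 14 12) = [6, 0, 2, 3, 4, 5, 1, 7, 8, 9, 14, 11, 10, 13, 12]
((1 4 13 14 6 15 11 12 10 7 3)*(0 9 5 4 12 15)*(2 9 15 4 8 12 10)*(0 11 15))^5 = (15)(1 10 7 3)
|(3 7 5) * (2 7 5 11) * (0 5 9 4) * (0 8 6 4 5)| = |(2 7 11)(3 9 5)(4 8 6)| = 3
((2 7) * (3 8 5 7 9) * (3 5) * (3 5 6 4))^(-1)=((2 9 6 4 3 8 5 7))^(-1)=(2 7 5 8 3 4 6 9)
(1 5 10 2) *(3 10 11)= [0, 5, 1, 10, 4, 11, 6, 7, 8, 9, 2, 3]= (1 5 11 3 10 2)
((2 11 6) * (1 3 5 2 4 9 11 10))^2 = ((1 3 5 2 10)(4 9 11 6))^2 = (1 5 10 3 2)(4 11)(6 9)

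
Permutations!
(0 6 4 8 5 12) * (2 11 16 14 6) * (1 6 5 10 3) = (0 2 11 16 14 5 12)(1 6 4 8 10 3) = [2, 6, 11, 1, 8, 12, 4, 7, 10, 9, 3, 16, 0, 13, 5, 15, 14]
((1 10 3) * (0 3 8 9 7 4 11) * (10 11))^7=(0 11 1 3)(4 8 7 10 9)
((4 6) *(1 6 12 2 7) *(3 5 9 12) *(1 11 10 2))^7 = ((1 6 4 3 5 9 12)(2 7 11 10))^7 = (12)(2 10 11 7)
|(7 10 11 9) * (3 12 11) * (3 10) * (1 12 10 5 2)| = 9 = |(1 12 11 9 7 3 10 5 2)|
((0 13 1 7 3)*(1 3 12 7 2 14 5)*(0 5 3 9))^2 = (0 9 13)(1 14 5 2 3) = ((0 13 9)(1 2 14 3 5)(7 12))^2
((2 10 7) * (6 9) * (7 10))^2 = (10)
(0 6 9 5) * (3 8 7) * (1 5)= [6, 5, 2, 8, 4, 0, 9, 3, 7, 1]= (0 6 9 1 5)(3 8 7)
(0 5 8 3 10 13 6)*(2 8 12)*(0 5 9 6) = (0 9 6 5 12 2 8 3 10 13) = [9, 1, 8, 10, 4, 12, 5, 7, 3, 6, 13, 11, 2, 0]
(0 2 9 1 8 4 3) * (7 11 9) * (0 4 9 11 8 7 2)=(11)(1 7 8 9)(3 4)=[0, 7, 2, 4, 3, 5, 6, 8, 9, 1, 10, 11]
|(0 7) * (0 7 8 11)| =3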